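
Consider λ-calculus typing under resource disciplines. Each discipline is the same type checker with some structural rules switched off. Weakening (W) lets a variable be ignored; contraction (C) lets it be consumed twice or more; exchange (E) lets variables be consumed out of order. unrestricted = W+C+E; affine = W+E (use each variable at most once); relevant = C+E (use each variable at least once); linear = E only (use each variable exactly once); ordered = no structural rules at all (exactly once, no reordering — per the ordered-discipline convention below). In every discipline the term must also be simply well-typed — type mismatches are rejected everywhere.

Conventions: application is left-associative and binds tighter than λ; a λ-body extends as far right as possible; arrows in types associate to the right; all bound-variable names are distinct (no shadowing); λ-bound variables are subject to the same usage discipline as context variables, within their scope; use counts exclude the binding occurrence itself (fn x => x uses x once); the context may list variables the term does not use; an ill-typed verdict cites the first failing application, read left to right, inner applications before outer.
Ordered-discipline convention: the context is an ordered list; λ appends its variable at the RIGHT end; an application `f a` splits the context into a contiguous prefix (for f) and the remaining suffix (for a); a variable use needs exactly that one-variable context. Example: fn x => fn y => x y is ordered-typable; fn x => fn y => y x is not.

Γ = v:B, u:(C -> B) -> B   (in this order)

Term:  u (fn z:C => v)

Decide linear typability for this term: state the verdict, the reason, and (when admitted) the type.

no — unused: z — weakening required
counts: v: 1; u: 1; z [bound]: 0
uses in reading order: u, v
typing: ✓ — B
per-discipline verdicts: ordered ✗ | linear ✗ | affine ✓ | relevant ✗ | unrestricted ✓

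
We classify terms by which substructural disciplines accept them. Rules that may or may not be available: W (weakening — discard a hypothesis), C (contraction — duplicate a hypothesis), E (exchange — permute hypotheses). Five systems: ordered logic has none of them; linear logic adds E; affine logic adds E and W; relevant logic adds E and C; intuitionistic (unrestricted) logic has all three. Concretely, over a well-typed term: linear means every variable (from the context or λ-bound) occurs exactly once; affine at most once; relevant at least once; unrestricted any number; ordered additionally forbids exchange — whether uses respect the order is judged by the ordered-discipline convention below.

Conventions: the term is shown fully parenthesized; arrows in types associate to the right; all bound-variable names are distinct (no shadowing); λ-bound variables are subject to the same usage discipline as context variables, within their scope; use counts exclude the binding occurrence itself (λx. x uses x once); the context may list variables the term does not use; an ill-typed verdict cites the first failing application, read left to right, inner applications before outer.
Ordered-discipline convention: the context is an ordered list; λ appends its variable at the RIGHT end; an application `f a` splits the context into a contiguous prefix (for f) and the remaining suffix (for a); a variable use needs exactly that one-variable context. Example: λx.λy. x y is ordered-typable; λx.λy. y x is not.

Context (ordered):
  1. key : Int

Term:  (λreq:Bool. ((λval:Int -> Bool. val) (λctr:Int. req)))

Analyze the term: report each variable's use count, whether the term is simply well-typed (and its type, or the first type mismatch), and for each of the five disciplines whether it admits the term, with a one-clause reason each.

usage: key: 0, req (bound): 1, val (bound): 1, ctr (bound): 0
use order (left to right): val, req
typing: ✓ — Bool -> Int -> Bool
ordered ✗ (key, ctr left unused)
linear ✗ (key, ctr left unused)
affine ✓ (none of key, req, val, ctr used more than once)
relevant ✗ (key, ctr left unused)
unrestricted ✓ (well-typed at Bool -> Int -> Bool; no restrictions here)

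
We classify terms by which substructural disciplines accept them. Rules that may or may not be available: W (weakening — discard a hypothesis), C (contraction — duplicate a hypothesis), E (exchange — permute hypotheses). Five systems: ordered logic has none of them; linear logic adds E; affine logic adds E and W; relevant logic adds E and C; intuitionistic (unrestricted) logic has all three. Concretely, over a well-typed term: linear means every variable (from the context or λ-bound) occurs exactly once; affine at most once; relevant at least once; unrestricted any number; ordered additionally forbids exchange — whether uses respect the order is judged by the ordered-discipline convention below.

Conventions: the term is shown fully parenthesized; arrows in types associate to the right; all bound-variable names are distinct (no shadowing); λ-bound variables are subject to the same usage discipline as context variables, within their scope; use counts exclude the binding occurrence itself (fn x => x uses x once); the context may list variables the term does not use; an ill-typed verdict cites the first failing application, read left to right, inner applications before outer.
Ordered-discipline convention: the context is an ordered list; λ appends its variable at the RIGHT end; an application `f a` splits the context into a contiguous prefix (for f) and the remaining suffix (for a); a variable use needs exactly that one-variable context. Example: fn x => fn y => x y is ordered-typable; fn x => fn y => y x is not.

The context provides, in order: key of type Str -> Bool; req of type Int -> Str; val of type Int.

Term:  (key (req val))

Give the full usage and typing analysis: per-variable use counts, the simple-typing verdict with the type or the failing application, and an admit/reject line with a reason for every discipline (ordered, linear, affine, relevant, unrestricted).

variable uses: key ×1, req ×1, val ×1
left-to-right use order: key, req, val
typing: well-typed — term : Bool
ordered ✓ (one use each (key, req, val); ordered split holds)
linear ✓ (key, req, val: one use apiece)
affine ✓ (key, req, val: no repeats, contraction unneeded)
relevant ✓ (none of key, req, val goes unused)
unrestricted ✓ (type-checks (Bool) and nothing is barred)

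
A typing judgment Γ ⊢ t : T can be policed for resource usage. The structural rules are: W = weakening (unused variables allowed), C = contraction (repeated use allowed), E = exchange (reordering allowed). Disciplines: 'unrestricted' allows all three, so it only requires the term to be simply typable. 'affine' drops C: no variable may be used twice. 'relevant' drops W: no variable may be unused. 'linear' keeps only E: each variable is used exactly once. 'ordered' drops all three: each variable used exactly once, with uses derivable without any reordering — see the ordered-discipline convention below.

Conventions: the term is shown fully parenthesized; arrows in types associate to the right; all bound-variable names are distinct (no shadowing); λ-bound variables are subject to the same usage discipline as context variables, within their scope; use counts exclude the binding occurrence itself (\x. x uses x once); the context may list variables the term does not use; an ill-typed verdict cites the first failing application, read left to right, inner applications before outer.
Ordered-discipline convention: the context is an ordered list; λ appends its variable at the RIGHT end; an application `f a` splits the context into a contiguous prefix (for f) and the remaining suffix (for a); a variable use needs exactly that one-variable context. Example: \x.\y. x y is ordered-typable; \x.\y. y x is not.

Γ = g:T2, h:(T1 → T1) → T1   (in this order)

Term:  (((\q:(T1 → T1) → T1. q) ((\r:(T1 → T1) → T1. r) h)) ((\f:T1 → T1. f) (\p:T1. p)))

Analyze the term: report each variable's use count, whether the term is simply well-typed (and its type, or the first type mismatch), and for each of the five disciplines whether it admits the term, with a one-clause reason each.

use counts: g: 0; h: 1; q (bound): 1; r (bound): 1; f (bound): 1; p (bound): 1
order of uses: q, r, h, f, p
typing: well-typed — term : T1
ordered: ✗ — unused: g — weakening required
linear: ✗ — unused: g — weakening required
affine: ✓ — none of g, h, q, r, f, p used more than once
relevant: ✗ — unused: g — weakening required
unrestricted: ✓ — type-checks (T1) and nothing is barred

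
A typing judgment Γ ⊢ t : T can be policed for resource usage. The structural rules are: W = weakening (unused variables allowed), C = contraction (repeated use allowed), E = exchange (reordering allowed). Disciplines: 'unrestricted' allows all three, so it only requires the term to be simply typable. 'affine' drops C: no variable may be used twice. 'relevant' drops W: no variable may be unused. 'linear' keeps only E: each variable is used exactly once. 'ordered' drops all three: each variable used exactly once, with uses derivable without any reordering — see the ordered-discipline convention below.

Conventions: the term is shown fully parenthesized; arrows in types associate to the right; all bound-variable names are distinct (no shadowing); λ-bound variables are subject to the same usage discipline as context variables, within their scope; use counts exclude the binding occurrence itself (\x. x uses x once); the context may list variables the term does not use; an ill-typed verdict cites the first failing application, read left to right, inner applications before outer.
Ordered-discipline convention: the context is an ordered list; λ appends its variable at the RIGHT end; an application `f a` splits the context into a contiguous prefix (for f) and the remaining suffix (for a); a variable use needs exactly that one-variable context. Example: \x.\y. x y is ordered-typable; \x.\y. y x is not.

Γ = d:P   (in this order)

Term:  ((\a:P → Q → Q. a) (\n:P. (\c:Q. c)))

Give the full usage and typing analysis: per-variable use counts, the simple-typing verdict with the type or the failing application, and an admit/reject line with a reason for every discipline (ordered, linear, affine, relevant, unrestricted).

counts: d: 0, a (bound): 1, n (bound): 0, c (bound): 1
order of uses: a, c
typing: well-typed — term : P → Q → Q
ordered: ✗ — needs weakening: d, n unused
linear: ✗ — needs weakening: d, n unused
affine: ✓ — no duplicate uses among d, a, n, c
relevant: ✗ — needs weakening: d, n unused
unrestricted: ✓ — type-checks (P → Q → Q) and nothing is barred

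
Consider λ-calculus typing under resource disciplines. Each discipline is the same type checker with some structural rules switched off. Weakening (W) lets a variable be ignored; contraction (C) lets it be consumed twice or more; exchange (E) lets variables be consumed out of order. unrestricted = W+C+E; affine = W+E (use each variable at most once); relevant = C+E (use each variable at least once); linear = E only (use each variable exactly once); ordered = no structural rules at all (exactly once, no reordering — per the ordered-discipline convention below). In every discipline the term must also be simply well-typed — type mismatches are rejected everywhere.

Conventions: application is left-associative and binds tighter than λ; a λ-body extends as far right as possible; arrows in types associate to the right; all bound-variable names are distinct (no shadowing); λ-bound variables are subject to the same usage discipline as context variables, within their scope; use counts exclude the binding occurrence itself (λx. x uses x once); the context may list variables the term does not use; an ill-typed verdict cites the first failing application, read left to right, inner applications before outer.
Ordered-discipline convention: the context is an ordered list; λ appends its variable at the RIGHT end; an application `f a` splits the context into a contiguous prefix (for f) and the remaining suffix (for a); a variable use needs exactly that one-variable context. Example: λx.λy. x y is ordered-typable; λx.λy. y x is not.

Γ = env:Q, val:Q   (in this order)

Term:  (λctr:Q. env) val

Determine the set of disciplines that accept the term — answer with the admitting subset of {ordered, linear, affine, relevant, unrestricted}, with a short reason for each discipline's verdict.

admitted in: affine, unrestricted
variable uses: env ×1; val ×1; ctr (bound) ×0
uses in reading order: env, val
typing: the term checks, with type Q
ordered: ✗ — needs weakening: ctr unused
linear: ✗ — needs weakening: ctr unused
affine: ✓ — none of env, val, ctr used more than once
relevant: ✗ — needs weakening: ctr unused
unrestricted: ✓ — typability at Q is all that's needed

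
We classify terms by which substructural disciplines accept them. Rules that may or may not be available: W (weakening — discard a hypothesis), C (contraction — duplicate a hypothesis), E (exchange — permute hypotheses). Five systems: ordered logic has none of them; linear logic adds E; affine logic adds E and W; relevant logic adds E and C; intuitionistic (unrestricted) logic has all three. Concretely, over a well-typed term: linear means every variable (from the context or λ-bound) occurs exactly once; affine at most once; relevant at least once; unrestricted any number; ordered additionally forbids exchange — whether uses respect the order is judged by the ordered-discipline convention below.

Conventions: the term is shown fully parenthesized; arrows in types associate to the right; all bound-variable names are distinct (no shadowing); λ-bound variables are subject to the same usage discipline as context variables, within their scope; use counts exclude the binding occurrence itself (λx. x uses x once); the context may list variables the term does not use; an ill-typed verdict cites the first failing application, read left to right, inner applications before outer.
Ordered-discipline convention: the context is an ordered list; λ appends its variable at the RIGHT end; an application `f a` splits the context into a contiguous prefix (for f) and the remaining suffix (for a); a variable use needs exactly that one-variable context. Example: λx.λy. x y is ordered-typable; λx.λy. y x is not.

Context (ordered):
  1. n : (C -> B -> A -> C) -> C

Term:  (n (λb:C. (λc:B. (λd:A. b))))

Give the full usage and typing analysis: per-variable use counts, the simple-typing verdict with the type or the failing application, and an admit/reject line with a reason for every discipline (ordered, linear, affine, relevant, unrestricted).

usage: n: 1×; b (λ-bound): 1×; c (λ-bound): 0×; d (λ-bound): 0×
use order (left to right): n, b
typing: well-typed — term : C
ordered ✗ (c, d left unused)
linear ✗ (c, d left unused)
affine ✓ (no duplicate uses among n, b, c, d)
relevant ✗ (c, d left unused)
unrestricted ✓ (well-typed at C; no restrictions here)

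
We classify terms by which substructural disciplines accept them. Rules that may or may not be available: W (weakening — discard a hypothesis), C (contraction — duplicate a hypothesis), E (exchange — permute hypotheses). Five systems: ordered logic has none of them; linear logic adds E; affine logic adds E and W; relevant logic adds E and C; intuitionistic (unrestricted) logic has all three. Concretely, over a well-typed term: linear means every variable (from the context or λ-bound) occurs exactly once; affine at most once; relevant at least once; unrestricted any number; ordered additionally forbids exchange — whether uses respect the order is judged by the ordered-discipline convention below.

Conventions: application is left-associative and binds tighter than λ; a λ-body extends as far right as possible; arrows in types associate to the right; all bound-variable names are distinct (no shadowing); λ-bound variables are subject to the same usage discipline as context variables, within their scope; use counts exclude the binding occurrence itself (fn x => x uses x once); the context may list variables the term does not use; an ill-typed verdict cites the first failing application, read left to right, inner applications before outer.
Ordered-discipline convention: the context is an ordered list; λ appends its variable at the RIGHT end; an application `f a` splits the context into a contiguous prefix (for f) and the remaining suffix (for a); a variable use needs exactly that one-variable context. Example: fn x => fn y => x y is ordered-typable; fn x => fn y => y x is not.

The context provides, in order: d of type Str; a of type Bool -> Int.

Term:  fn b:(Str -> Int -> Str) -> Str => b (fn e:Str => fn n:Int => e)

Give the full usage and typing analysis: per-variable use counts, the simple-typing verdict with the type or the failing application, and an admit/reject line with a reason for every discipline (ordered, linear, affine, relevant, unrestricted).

usage: d ×0, a ×0, b [bound] ×1, e [bound] ×1, n [bound] ×0
order of uses: b, e
typing: well-typed at ((Str -> Int -> Str) -> Str) -> Str
ordered: ✗, d, a, n never used (weakening)
linear: ✗, d, a, n never used (weakening)
affine: ✓, none of d, a, b, e, n used more than once
relevant: ✗, d, a, n never used (weakening)
unrestricted: ✓, typability at ((Str -> Int -> Str) -> Str) -> Str is all that's needed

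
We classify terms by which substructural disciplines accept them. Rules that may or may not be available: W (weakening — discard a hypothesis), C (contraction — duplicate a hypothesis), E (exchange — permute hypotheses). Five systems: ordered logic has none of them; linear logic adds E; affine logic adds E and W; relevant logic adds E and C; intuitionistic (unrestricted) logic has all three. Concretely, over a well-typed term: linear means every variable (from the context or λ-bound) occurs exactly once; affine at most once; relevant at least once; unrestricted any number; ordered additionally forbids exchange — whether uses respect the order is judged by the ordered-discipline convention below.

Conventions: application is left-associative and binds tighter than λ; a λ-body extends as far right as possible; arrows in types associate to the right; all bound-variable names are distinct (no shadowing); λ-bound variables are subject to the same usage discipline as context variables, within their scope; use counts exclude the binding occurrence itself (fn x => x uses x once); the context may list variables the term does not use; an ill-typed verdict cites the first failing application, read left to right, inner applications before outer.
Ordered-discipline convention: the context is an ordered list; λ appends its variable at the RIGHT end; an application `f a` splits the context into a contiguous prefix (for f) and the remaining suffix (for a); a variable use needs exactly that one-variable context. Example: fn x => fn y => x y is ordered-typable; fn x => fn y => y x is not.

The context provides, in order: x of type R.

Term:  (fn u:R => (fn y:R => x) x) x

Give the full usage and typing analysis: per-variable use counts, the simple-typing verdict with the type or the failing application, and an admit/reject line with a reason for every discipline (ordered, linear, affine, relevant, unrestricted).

counts: x ×3; u [bound] ×0; y [bound] ×0
left-to-right use order: x, x, x
typing: ✓ — R
ordered: ✗ — repeated use of x ×3; unused: u, y — weakening required
linear: ✗ — repeated use of x ×3; unused: u, y — weakening required
affine: ✗ — repeated use of x ×3
relevant: ✗ — unused: u, y — weakening required
unrestricted: ✓ — typability at R is all that's needed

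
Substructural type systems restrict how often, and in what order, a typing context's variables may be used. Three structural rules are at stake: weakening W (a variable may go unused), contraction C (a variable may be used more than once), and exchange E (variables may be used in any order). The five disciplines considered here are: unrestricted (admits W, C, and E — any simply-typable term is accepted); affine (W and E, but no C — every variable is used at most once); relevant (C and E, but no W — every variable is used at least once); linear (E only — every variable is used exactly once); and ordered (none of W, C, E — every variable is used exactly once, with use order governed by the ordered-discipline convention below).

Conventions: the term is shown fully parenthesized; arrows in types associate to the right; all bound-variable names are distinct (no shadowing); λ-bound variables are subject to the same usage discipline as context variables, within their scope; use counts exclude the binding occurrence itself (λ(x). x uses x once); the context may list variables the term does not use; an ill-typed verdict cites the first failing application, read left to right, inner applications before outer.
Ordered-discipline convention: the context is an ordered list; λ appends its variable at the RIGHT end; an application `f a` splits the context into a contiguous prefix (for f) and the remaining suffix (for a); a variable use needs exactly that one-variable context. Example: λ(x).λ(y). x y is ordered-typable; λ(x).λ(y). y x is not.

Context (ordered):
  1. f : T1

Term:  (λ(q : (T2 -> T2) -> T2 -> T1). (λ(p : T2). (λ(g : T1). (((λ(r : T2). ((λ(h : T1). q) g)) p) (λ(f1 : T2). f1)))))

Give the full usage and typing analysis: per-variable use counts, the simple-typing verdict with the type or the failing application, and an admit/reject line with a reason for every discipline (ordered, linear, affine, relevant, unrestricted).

counts: f=0, q (bound)=1, p (bound)=1, g (bound)=1, r (bound)=0, h (bound)=0, f1 (bound)=1
left-to-right use order: q, g, p, f1
typing: ✓ — ((T2 -> T2) -> T2 -> T1) -> T2 -> T1 -> T2 -> T1
ordered ✗ (f, r, h never used (weakening))
linear ✗ (f, r, h never used (weakening))
affine ✓ (none of f, q, p, g, r, h, f1 used more than once)
relevant ✗ (f, r, h never used (weakening))
unrestricted ✓ (well-typed at ((T2 -> T2) -> T2 -> T1) -> T2 -> T1 -> T2 -> T1; no restrictions here)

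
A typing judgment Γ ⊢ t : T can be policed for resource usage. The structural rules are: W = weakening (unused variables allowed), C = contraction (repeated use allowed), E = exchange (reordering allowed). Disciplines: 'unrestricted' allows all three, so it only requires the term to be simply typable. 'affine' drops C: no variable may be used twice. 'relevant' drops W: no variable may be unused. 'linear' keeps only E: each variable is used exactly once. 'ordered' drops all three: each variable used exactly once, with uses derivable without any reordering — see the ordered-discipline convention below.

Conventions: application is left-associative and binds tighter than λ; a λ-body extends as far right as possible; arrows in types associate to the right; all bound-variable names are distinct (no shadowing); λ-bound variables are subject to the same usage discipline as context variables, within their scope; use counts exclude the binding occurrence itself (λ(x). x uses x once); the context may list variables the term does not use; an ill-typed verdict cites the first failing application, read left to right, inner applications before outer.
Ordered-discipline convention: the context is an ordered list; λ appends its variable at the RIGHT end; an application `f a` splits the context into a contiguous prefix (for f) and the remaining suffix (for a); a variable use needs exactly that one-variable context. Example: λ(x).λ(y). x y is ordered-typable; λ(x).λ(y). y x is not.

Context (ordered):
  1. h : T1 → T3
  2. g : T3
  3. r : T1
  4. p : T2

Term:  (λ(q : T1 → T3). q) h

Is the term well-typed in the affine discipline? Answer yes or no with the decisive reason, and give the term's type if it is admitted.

yes — at most one use each (h, g, r, p, q); term : T1 → T3
variable uses: h ×1; g ×0; r ×0; p ×0; q [bound] ×1
order of uses: q, h
typing: well-typed — term : T1 → T3
all disciplines: ordered ✗ | linear ✗ | affine ✓ | relevant ✗ | unrestricted ✓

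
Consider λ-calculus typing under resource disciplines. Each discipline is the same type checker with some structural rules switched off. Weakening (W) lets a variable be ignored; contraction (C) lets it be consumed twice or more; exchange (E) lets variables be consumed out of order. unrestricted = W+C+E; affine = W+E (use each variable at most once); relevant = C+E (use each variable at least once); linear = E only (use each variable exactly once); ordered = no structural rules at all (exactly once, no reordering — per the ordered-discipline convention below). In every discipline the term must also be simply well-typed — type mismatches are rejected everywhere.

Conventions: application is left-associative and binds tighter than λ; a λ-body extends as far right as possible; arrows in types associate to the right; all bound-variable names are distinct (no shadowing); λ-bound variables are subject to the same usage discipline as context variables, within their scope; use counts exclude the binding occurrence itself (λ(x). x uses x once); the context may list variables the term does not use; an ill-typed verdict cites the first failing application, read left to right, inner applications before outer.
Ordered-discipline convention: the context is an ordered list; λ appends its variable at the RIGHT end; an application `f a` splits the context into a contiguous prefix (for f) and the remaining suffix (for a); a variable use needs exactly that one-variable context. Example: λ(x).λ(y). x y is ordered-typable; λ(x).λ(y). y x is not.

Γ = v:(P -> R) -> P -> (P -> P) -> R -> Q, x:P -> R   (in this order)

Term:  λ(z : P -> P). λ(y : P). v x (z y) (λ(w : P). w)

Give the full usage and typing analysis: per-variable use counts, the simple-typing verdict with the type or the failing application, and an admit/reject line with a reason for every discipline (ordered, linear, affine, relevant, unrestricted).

usage: v=1, x=1, z [bound]=1, y [bound]=1, w [bound]=1
order of uses: v, x, z, y, w
typing: the term checks, with type (P -> P) -> P -> R -> Q
ordered: ✓, v, x, z, y, w: once each, no exchange needed
linear: ✓, exactly-once usage across v, x, z, y, w
affine: ✓, no duplicate uses among v, x, z, y, w
relevant: ✓, v, x, z, y, w: all used, weakening unneeded
unrestricted: ✓, well-typed at (P -> P) -> P -> R -> Q; no restrictions here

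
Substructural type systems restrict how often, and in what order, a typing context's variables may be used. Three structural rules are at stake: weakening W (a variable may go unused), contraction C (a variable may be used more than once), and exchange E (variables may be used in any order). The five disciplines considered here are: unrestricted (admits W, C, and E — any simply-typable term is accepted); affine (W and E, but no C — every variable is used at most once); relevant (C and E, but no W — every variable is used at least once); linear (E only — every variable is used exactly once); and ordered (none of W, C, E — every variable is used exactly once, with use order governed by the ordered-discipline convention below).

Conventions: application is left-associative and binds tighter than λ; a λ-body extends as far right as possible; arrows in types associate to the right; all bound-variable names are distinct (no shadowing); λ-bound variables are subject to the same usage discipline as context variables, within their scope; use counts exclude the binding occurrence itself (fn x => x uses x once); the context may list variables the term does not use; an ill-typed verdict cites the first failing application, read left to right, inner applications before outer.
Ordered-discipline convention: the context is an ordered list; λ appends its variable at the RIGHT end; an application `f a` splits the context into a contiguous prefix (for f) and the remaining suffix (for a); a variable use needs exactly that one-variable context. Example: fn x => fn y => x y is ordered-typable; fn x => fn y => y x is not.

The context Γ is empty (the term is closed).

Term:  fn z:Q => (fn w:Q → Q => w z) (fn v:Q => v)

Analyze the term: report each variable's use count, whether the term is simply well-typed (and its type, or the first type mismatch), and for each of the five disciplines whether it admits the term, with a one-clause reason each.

variable uses: z (bound): 1×, w (bound): 1×, v (bound): 1×
order of uses: w, z, v
typing: well-typed at Q → Q
ordered: ✗ — no contiguous prefix/suffix split fits w, z, v
linear: ✓ — z, w, v: one use apiece
affine: ✓ — no duplicate uses among z, w, v
relevant: ✓ — z, w, v: all used, weakening unneeded
unrestricted: ✓ — typability at Q → Q is all that's needed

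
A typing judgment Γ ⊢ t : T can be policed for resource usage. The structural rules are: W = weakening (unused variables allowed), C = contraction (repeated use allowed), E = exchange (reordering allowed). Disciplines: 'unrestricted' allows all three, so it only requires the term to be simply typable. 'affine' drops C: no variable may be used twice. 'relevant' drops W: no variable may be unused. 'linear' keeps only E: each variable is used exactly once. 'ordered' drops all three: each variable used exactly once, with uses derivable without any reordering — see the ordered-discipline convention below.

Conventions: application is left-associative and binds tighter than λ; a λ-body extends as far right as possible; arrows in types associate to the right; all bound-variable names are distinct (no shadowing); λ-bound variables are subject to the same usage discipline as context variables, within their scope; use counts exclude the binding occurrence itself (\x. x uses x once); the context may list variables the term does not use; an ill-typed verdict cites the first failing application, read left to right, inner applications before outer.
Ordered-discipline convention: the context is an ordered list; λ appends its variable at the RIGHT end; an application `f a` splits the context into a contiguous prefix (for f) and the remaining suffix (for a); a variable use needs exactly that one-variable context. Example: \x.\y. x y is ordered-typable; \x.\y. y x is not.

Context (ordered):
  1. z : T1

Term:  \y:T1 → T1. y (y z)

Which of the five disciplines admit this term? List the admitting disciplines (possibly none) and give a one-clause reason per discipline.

accepted by: relevant, unrestricted
use counts: z=1; y (bound)=2
left-to-right use order: y, y, z
typing: the term checks, with type (T1 → T1) → T1
ordered: ✗ — repeated use of y ×2
linear: ✗ — repeated use of y ×2
affine: ✗ — repeated use of y ×2
relevant: ✓ — every one of z, y appears
unrestricted: ✓ — well-typed at (T1 → T1) → T1; no restrictions here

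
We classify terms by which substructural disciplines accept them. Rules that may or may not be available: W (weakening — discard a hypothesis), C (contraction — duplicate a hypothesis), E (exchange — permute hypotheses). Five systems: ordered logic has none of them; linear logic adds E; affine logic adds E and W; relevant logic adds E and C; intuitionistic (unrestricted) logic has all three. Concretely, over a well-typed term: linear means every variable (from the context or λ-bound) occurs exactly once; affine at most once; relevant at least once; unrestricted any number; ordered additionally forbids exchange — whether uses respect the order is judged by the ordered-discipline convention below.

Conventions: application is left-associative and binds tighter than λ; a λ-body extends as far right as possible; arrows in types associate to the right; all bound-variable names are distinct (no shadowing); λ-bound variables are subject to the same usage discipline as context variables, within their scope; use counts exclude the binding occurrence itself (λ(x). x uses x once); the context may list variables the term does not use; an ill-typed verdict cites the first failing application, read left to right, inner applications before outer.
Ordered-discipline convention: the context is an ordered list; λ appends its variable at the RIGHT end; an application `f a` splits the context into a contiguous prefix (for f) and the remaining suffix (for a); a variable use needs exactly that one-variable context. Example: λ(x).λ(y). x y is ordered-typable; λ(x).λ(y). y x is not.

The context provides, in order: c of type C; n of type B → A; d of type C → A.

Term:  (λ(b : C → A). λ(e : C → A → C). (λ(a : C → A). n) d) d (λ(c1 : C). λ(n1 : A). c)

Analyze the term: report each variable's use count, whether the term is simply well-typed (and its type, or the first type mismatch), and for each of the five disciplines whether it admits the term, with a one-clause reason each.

use counts: c: 1×; n: 1×; d: 2×; b [bound]: 0×; e [bound]: 0×; a [bound]: 0×; c1 [bound]: 0×; n1 [bound]: 0×
uses in reading order: n, d, d, c
typing: well-typed — term : B → A
ordered: ✗, needs contraction — d ×2; needs weakening: b, e, a, c1, n1 unused
linear: ✗, needs contraction — d ×2; needs weakening: b, e, a, c1, n1 unused
affine: ✗, needs contraction — d ×2
relevant: ✗, needs weakening: b, e, a, c1, n1 unused
unrestricted: ✓, well-typed at B → A; no restrictions here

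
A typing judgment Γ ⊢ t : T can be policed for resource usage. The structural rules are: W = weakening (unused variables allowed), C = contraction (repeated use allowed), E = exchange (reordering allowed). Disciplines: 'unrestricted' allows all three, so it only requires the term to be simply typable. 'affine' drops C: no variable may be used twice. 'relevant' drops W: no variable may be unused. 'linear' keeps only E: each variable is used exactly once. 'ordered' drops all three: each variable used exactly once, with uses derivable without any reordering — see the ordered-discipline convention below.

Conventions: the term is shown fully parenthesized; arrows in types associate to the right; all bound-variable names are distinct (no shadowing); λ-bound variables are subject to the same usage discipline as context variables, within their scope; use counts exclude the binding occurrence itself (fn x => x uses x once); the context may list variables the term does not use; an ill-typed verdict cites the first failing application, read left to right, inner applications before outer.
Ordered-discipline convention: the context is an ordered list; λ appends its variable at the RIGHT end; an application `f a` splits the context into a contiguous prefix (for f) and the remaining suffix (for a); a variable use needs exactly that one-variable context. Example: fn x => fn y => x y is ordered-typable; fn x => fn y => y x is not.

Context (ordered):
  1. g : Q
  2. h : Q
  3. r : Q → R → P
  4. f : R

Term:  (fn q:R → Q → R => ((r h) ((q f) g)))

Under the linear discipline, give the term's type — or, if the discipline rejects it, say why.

term : (R → Q → R) → P
variable uses: g: 1, h: 1, r: 1, f: 1, q (λ-bound): 1
order of uses: r, h, q, f, g
typing: well-typed at (R → Q → R) → P
summary: ordered ✗, linear ✓, affine ✓, relevant ✓, unrestricted ✓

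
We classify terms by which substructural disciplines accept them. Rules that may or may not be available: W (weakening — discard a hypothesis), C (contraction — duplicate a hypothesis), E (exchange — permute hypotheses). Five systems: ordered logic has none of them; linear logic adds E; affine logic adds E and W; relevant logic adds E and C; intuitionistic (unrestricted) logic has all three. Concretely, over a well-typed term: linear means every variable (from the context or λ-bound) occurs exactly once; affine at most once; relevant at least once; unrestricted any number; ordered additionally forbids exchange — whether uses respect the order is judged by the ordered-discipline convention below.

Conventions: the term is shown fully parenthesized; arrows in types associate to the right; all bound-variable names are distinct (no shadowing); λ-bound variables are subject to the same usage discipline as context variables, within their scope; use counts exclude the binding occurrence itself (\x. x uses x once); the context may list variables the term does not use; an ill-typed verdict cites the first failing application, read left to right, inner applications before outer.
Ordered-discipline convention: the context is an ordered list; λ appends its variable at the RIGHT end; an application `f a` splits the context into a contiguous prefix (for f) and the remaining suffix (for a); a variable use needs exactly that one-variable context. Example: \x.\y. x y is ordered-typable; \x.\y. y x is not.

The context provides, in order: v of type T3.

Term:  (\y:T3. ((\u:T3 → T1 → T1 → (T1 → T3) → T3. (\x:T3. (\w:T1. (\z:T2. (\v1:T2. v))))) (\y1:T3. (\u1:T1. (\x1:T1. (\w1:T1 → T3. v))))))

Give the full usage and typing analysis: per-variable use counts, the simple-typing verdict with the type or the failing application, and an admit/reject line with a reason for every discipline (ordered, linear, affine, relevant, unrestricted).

counts: v=2; y [bound]=0; u [bound]=0; x [bound]=0; w [bound]=0; z [bound]=0; v1 [bound]=0; y1 [bound]=0; u1 [bound]=0; x1 [bound]=0; w1 [bound]=0
left-to-right use order: v, v
typing: ✓ — T3 → T3 → T1 → T2 → T2 → T3
ordered ✗ (needs contraction — v ×2; y, u, x, w, z, v1, y1, u1, x1, w1 never used (weakening))
linear ✗ (needs contraction — v ×2; y, u, x, w, z, v1, y1, u1, x1, w1 never used (weakening))
affine ✗ (needs contraction — v ×2)
relevant ✗ (y, u, x, w, z, v1, y1, u1, x1, w1 never used (weakening))
unrestricted ✓ (typability at T3 → T3 → T1 → T2 → T2 → T3 is all that's needed)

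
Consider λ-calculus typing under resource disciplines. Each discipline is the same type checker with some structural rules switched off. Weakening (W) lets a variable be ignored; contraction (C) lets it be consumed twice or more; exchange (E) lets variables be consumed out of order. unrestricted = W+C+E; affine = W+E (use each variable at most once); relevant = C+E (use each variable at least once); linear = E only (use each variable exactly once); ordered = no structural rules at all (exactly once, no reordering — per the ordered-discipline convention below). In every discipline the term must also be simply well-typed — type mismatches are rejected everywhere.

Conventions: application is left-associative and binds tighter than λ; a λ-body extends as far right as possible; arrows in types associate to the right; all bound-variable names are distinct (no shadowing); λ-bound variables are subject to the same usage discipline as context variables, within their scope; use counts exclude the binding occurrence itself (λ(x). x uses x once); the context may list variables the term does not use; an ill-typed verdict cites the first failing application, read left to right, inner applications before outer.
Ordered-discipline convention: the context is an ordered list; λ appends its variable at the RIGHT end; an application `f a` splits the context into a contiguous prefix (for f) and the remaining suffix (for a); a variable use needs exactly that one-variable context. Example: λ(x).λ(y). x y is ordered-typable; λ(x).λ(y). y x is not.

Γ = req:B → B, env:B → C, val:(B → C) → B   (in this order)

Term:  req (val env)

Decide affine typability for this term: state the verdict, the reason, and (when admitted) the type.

yes — none of req, env, val used more than once; term : B
variable uses: req=1; env=1; val=1
uses in reading order: req, val, env
typing: ✓ — B
per-discipline verdicts: ordered ✗, linear ✓, affine ✓, relevant ✓, unrestricted ✓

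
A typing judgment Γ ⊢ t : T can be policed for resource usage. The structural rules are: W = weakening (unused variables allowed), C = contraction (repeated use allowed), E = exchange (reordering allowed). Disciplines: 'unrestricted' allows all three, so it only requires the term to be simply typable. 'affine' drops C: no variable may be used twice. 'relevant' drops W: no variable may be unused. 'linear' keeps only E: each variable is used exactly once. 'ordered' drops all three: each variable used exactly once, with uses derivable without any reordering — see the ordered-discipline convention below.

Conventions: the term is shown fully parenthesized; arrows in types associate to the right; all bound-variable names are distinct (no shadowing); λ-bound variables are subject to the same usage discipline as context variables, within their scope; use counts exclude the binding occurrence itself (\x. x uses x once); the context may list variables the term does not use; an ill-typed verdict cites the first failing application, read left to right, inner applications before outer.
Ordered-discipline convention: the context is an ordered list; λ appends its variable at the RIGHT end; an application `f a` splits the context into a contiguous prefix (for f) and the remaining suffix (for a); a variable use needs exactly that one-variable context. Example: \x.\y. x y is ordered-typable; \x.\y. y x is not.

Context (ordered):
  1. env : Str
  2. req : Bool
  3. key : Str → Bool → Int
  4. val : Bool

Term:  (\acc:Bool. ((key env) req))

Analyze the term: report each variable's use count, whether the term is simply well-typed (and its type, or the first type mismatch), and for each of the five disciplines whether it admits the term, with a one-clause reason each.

use counts: env=1, req=1, key=1, val=0, acc (λ-bound)=0
order of uses: key, env, req
typing: ✓ — Bool → Int
ordered: ✗, unused: val, acc — weakening required
linear: ✗, unused: val, acc — weakening required
affine: ✓, at most one use each (env, req, key, val, acc)
relevant: ✗, unused: val, acc — weakening required
unrestricted: ✓, well-typed at Bool → Int; no restrictions here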